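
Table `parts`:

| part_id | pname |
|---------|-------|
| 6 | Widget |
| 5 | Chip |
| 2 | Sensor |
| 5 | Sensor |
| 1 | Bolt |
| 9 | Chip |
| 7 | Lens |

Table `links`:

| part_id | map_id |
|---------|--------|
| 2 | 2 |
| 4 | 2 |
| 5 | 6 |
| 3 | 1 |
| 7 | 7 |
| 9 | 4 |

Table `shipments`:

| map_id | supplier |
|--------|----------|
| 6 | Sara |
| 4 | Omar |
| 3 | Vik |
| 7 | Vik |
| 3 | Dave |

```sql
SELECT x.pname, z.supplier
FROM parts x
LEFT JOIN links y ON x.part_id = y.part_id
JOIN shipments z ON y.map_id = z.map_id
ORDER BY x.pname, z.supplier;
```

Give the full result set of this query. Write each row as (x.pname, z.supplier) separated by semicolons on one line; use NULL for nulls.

Evaluate left to right. First `parts x LEFT JOIN links y` on part_id: 7 row(s).
Then INNER JOIN `shipments z` on map_id: keep only rows whose y.map_id appears in z.

(Chip, Omar); (Chip, Sara); (Lens, Vik); (Sensor, Sara)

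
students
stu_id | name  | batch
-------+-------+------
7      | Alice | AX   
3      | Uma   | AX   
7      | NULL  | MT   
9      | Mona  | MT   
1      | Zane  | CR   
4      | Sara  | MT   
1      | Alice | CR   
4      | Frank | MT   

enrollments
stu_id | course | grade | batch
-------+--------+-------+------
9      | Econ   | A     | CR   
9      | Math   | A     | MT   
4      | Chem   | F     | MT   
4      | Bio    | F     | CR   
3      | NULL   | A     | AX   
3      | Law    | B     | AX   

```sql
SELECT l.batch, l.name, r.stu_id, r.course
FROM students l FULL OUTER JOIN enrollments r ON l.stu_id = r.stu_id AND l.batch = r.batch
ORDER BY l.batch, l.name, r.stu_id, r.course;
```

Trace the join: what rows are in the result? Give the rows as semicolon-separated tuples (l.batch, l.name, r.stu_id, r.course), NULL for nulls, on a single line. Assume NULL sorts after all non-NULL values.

(AX, Alice, NULL, NULL); (AX, Uma, 3, Law); (AX, Uma, 3, NULL); (CR, Alice, NULL, NULL); (CR, Zane, NULL, NULL); (MT, Frank, 4, Chem); (MT, Mona, 9, Math); (MT, Sara, 4, Chem); (MT, NULL, NULL, NULL); (NULL, NULL, 4, Bio); (NULL, NULL, 9, Econ)

FULL OUTER JOIN keeps every row from both sides; unmatched rows get NULL for the other side's columns.
Matching on l.stu_id = r.stu_id AND l.batch = r.batch.
- stu_id=7, batch=AX: no r row matches, row kept with r columns NULL.
- stu_id=3, batch=AX: 2 matching r row(s), so 2 row(s) emitted.
- stu_id=7, batch=MT: no r row matches, row kept with r columns NULL.
- stu_id=9, batch=MT: 1 matching r row(s), so 1 row(s) emitted.
- stu_id=1, batch=CR: no r row matches, row kept with r columns NULL.
- stu_id=4, batch=MT: 1 matching r row(s), so 1 row(s) emitted.
- stu_id=1, batch=CR: no r row matches, row kept with r columns NULL.
- stu_id=4, batch=MT: 1 matching r row(s), so 1 row(s) emitted.
- 2 row(s) from r found no l partner → padded with NULL.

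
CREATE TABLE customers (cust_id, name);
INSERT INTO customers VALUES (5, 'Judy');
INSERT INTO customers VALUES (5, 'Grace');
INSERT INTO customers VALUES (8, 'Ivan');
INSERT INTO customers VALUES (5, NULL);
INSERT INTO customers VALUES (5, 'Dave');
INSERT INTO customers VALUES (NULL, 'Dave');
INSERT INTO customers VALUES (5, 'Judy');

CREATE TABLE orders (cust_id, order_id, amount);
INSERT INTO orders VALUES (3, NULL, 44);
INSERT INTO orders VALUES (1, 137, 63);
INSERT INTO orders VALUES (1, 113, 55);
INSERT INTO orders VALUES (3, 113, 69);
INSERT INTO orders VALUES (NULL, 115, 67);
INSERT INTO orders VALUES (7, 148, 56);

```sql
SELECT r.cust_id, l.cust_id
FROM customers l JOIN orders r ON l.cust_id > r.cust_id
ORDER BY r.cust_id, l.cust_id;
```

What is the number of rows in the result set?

25

INNER JOIN keeps only pairs where the ON condition holds.
Matching on l.cust_id > r.cust_id. A NULL in a compared column never satisfies the condition.
- cust_id=5: 4 matching r row(s), so 4 row(s) emitted.
- cust_id=5: 4 matching r row(s), so 4 row(s) emitted.
- cust_id=8: 5 matching r row(s), so 5 row(s) emitted.
- cust_id=5: 4 matching r row(s), so 4 row(s) emitted.
- cust_id=5: 4 matching r row(s), so 4 row(s) emitted.
- cust_id=NULL: no matching r row, dropped.
- cust_id=5: 4 matching r row(s), so 4 row(s) emitted.
Total: 25 rows.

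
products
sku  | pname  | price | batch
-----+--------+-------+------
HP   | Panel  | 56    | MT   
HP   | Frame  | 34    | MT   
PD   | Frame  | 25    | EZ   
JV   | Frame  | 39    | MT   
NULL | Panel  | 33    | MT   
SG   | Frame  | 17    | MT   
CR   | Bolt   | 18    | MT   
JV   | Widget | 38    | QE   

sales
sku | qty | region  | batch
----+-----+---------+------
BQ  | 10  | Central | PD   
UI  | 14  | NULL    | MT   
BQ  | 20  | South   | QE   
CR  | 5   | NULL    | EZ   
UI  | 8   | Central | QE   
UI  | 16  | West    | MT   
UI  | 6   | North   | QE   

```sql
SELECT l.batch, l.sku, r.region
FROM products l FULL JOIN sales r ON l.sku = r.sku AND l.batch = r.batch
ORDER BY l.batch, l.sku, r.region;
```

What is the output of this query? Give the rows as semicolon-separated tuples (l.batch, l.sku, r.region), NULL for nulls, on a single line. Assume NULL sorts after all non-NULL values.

FULL OUTER JOIN keeps every row from both sides; unmatched rows get NULL for the other side's columns.
Matching on l.sku = r.sku AND l.batch = r.batch. A NULL in a compared column never satisfies the condition.
- l row (sku=HP, batch=MT): no match → kept, r columns NULL.
- l row (sku=HP, batch=MT): no match → kept, r columns NULL.
- l row (sku=PD, batch=EZ): no match → kept, r columns NULL.
- l row (sku=JV, batch=MT): no match → kept, r columns NULL.
- l row (sku=NULL, batch=MT): no match → kept, r columns NULL.
- l row (sku=SG, batch=MT): no match → kept, r columns NULL.
- l row (sku=CR, batch=MT): no match → kept, r columns NULL.
- l row (sku=JV, batch=QE): no match → kept, r columns NULL.
- 7 r row(s) had no l match → kept, l columns NULL.

(EZ, PD, NULL); (MT, CR, NULL); (MT, HP, NULL); (MT, HP, NULL); (MT, JV, NULL); (MT, SG, NULL); (MT, NULL, NULL); (QE, JV, NULL); (NULL, NULL, Central); (NULL, NULL, Central); (NULL, NULL, North); (NULL, NULL, South); (NULL, NULL, West); (NULL, NULL, NULL); (NULL, NULL, NULL)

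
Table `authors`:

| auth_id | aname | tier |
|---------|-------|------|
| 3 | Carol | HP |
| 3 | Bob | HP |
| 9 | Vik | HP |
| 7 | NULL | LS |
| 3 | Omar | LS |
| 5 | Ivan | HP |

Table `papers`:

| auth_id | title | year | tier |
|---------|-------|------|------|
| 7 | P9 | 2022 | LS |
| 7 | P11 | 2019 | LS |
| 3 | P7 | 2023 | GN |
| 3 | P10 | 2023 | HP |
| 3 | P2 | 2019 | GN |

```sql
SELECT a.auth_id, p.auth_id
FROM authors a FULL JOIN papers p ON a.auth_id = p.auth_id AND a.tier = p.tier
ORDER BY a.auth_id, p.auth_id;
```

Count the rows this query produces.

9

FULL OUTER JOIN keeps every row from both sides; unmatched rows get NULL for the other side's columns.
Matching on a.auth_id = p.auth_id AND a.tier = p.tier.
- auth_id=3, tier=HP: 1 matching p row(s), so 1 row(s) emitted.
- auth_id=3, tier=HP: 1 matching p row(s), so 1 row(s) emitted.
- auth_id=9, tier=HP: no p row matches, row kept with p columns NULL.
- auth_id=7, tier=LS: 2 matching p row(s), so 2 row(s) emitted.
- auth_id=3, tier=LS: no p row matches, row kept with p columns NULL.
- auth_id=5, tier=HP: no p row matches, row kept with p columns NULL.
- plus 2 unmatched p row(s), each kept with NULL a columns.
Total: 4 matched + 5 padded = 9 rows.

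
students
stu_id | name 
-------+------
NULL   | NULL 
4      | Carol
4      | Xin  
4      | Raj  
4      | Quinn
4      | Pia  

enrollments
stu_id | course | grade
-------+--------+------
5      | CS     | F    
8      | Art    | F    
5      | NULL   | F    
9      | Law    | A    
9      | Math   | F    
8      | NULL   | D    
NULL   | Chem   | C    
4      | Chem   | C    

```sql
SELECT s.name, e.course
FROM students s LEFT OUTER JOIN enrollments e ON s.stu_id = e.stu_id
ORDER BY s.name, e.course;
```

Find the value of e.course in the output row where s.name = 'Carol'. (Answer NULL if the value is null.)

Chem

LEFT JOIN keeps every row from `students`; unmatched rows get NULL for `enrollments`'s columns.
Matching on s.stu_id = e.stu_id. A NULL in a compared column never satisfies the condition.
Matched pairs: 5; unmatched s rows kept: 1.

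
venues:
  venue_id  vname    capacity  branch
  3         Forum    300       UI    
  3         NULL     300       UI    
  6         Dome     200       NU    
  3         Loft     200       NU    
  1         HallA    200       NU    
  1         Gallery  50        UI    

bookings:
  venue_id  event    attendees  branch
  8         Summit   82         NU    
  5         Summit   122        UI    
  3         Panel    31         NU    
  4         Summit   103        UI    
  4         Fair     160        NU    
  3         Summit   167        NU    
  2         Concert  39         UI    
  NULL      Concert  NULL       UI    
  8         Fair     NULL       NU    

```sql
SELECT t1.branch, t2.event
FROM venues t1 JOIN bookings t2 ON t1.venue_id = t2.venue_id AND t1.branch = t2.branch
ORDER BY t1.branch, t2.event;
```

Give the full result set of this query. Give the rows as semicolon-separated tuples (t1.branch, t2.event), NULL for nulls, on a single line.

INNER JOIN keeps only pairs where the ON condition holds.
Matching on t1.venue_id = t2.venue_id AND t1.branch = t2.branch. A NULL in a compared column never satisfies the condition.
Matched pairs: 2.

(NU, Panel); (NU, Summit)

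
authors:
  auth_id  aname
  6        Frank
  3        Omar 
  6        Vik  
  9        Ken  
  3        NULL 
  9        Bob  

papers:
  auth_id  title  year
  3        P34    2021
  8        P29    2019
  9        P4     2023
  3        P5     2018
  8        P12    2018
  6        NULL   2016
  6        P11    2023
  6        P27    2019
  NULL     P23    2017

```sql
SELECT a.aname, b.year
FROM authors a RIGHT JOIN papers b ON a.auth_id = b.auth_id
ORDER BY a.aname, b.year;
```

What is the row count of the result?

15

RIGHT JOIN keeps every row from `papers`; unmatched rows get NULL for `authors`'s columns.
Matching on a.auth_id = b.auth_id. A NULL in a compared column never satisfies the condition.
Matched pairs: 12; unmatched b rows kept: 3.
Total: 12 matched + 3 padded = 15 rows.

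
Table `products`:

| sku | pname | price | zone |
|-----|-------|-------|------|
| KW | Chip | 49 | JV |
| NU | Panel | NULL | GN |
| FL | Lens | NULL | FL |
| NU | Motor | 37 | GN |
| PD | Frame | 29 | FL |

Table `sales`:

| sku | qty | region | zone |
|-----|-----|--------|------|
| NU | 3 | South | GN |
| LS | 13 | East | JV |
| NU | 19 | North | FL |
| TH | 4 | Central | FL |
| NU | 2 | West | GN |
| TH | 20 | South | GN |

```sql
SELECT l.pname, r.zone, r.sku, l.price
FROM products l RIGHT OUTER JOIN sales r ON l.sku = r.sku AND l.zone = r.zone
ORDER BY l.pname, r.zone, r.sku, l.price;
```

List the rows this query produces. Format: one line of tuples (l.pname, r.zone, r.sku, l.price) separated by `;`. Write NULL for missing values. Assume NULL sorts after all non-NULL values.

(Motor, GN, NU, 37); (Motor, GN, NU, 37); (Panel, GN, NU, NULL); (Panel, GN, NU, NULL); (NULL, FL, NU, NULL); (NULL, FL, TH, NULL); (NULL, GN, TH, NULL); (NULL, JV, LS, NULL)

RIGHT JOIN keeps every row from `sales`; unmatched rows get NULL for `products`'s columns.
Matching on l.sku = r.sku AND l.zone = r.zone.
Matched pairs: 4; unmatched r rows kept: 4.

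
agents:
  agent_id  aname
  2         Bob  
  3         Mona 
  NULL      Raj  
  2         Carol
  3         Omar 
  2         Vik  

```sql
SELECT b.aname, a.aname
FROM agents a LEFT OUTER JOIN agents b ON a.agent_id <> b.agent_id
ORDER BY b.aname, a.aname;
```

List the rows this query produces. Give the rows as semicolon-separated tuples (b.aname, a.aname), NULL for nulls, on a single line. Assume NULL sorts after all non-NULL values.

LEFT JOIN keeps every row from `agents a`; unmatched rows get NULL for `agents b`'s columns.
Matching on a.agent_id <> b.agent_id. A NULL in a compared column never satisfies the condition.
- a (agent_id=2) pairs with 2 row(s) of b.
- a (agent_id=3) pairs with 3 row(s) of b.
- a (agent_id=NULL) has no partner → padded with NULL.
- a (agent_id=2) pairs with 2 row(s) of b.
- a (agent_id=3) pairs with 3 row(s) of b.
- a (agent_id=2) pairs with 2 row(s) of b.

(Bob, Mona); (Bob, Omar); (Carol, Mona); (Carol, Omar); (Mona, Bob); (Mona, Carol); (Mona, Vik); (Omar, Bob); (Omar, Carol); (Omar, Vik); (Vik, Mona); (Vik, Omar); (NULL, Raj)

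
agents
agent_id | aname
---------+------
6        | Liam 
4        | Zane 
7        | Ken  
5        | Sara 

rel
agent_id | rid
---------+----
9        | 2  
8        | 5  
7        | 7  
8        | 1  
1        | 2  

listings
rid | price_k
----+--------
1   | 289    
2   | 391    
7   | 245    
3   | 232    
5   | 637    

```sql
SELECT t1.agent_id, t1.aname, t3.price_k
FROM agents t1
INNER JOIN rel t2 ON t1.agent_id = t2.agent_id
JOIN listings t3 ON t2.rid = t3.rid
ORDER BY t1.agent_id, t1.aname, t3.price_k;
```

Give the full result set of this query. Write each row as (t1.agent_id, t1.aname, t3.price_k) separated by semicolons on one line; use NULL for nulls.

(7, Ken, 245)

Step 1 — t1 INNER JOIN t2 on agent_id → 1 row(s).
Then INNER JOIN `listings t3` on rid: keep only rows whose t2.rid appears in t3.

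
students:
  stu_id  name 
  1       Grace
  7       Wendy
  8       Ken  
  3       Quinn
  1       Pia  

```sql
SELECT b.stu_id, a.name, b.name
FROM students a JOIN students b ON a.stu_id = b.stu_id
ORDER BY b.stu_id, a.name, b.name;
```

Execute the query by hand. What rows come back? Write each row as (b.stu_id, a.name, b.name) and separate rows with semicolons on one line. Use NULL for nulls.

(1, Grace, Grace); (1, Grace, Pia); (1, Pia, Grace); (1, Pia, Pia); (3, Quinn, Quinn); (7, Wendy, Wendy); (8, Ken, Ken)

INNER JOIN keeps only pairs where the ON condition holds.
Matching on a.stu_id = b.stu_id.
- a row (stu_id=1): matches 2 b row(s) → 2 output row(s).
- a row (stu_id=7): matches 1 b row(s) → 1 output row(s).
- a row (stu_id=8): matches 1 b row(s) → 1 output row(s).
- a row (stu_id=3): matches 1 b row(s) → 1 output row(s).
- a row (stu_id=1): matches 2 b row(s) → 2 output row(s).
After projecting and ordering:
b.stu_id | a.name | b.name
1 | Grace | Grace
1 | Grace | Pia
1 | Pia | Grace
1 | Pia | Pia
3 | Quinn | Quinn
7 | Wendy | Wendy
8 | Ken | Ken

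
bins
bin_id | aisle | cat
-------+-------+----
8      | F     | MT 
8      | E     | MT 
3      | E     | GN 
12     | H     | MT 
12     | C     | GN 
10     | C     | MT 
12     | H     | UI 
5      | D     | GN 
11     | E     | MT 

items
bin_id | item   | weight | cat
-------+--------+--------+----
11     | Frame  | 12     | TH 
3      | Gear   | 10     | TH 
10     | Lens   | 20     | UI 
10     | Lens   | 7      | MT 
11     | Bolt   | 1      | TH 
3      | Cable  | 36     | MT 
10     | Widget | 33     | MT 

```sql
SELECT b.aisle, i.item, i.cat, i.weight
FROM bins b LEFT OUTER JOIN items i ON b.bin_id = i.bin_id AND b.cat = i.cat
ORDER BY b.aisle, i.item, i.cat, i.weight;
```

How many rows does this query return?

10

LEFT JOIN keeps every row from `bins`; unmatched rows get NULL for `items`'s columns.
Matching on b.bin_id = i.bin_id AND b.cat = i.cat.
- b (bin_id=8, cat=MT) has no partner → padded with NULL.
- b (bin_id=8, cat=MT) has no partner → padded with NULL.
- b (bin_id=3, cat=GN) has no partner → padded with NULL.
- b (bin_id=12, cat=MT) has no partner → padded with NULL.
- b (bin_id=12, cat=GN) has no partner → padded with NULL.
- b (bin_id=10, cat=MT) pairs with 2 row(s) of i.
- b (bin_id=12, cat=UI) has no partner → padded with NULL.
- b (bin_id=5, cat=GN) has no partner → padded with NULL.
- b (bin_id=11, cat=MT) has no partner → padded with NULL.
Total: 2 matched + 8 padded = 10 rows.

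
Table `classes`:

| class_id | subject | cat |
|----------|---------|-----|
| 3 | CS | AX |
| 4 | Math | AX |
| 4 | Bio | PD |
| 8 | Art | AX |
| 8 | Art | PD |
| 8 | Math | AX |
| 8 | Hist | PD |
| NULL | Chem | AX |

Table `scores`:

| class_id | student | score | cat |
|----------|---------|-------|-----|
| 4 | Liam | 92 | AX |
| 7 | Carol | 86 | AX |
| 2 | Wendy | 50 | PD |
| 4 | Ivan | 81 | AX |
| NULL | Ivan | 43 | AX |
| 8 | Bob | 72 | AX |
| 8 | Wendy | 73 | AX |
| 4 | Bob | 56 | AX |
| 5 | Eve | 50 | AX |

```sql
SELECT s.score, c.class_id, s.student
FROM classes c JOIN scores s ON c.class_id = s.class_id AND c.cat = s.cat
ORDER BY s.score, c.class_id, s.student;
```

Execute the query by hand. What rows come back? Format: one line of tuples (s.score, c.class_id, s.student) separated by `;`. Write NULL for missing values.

INNER JOIN keeps only pairs where the ON condition holds.
Matching on c.class_id = s.class_id AND c.cat = s.cat. A NULL in a compared column never satisfies the condition.
- c (class_id=3, cat=AX) has no partner → excluded.
- c (class_id=4, cat=AX) pairs with 3 row(s) of s.
- c (class_id=4, cat=PD) has no partner → excluded.
- c (class_id=8, cat=AX) pairs with 2 row(s) of s.
- c (class_id=8, cat=PD) has no partner → excluded.
- c (class_id=8, cat=AX) pairs with 2 row(s) of s.
- c (class_id=8, cat=PD) has no partner → excluded.
- c (class_id=NULL, cat=AX) has no partner → excluded.
After projecting and ordering:
s.score | c.class_id | s.student
56 | 4 | Bob
72 | 8 | Bob
72 | 8 | Bob
73 | 8 | Wendy
73 | 8 | Wendy
81 | 4 | Ivan
92 | 4 | Liam

(56, 4, Bob); (72, 8, Bob); (72, 8, Bob); (73, 8, Wendy); (73, 8, Wendy); (81, 4, Ivan); (92, 4, Liam)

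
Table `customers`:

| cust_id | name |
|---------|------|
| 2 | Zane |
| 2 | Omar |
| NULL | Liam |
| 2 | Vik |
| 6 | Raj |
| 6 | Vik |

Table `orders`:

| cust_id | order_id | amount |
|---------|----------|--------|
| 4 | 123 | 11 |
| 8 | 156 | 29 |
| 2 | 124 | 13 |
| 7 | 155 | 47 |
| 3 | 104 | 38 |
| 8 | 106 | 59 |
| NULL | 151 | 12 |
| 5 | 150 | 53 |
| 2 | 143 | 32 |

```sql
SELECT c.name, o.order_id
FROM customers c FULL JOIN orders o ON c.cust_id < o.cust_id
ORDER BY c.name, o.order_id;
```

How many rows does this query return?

FULL OUTER JOIN keeps every row from both sides; unmatched rows get NULL for the other side's columns.
Matching on c.cust_id < o.cust_id. A NULL in a compared column never satisfies the condition.
- cust_id=2: 6 matching o row(s), so 6 row(s) emitted.
- cust_id=2: 6 matching o row(s), so 6 row(s) emitted.
- cust_id=NULL: no o row matches, row kept with o columns NULL.
- cust_id=2: 6 matching o row(s), so 6 row(s) emitted.
- cust_id=6: 3 matching o row(s), so 3 row(s) emitted.
- cust_id=6: 3 matching o row(s), so 3 row(s) emitted.
- plus 3 unmatched o row(s), each kept with NULL c columns.
Total: 24 matched + 4 padded = 28 rows.

28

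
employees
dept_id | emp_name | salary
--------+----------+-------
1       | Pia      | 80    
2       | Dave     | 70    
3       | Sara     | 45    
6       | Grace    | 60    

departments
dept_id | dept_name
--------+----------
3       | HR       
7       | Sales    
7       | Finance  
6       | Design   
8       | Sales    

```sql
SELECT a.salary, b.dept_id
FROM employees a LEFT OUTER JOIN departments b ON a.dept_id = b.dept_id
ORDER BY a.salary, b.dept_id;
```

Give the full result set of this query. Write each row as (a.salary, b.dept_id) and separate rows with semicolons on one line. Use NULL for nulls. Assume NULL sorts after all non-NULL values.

LEFT JOIN keeps every row from `employees`; unmatched rows get NULL for `departments`'s columns.
Matching on a.dept_id = b.dept_id.
Matched pairs: 2; unmatched a rows kept: 2.

(45, 3); (60, 6); (70, NULL); (80, NULL)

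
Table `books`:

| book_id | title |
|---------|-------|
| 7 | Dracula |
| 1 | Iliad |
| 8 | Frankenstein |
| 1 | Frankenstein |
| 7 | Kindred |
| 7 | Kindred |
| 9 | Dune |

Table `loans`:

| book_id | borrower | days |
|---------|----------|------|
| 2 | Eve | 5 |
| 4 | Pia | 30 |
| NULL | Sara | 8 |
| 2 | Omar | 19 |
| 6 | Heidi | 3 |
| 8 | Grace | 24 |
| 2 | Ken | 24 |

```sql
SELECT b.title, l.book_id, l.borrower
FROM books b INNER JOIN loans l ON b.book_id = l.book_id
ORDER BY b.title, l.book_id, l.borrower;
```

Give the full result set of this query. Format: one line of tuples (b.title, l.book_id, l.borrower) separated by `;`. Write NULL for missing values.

INNER JOIN keeps only pairs where the ON condition holds.
Matching on b.book_id = l.book_id. A NULL in a compared column never satisfies the condition.
- b (book_id=7) has no partner → excluded.
- b (book_id=1) has no partner → excluded.
- b (book_id=8) pairs with 1 row(s) of l.
- b (book_id=1) has no partner → excluded.
- b (book_id=7) has no partner → excluded.
- b (book_id=7) has no partner → excluded.
- b (book_id=9) has no partner → excluded.
After projecting and ordering:
b.title | l.book_id | l.borrower
Frankenstein | 8 | Grace

(Frankenstein, 8, Grace)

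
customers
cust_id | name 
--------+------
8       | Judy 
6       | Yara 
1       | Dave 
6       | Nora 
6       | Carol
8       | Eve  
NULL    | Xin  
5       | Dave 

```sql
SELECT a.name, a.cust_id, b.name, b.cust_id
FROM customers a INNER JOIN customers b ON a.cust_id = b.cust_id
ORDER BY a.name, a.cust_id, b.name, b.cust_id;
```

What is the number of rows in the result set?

INNER JOIN keeps only pairs where the ON condition holds.
Matching on a.cust_id = b.cust_id. A NULL in a compared column never satisfies the condition.
- cust_id=8: 2 matching b row(s), so 2 row(s) emitted.
- cust_id=6: 3 matching b row(s), so 3 row(s) emitted.
- cust_id=1: 1 matching b row(s), so 1 row(s) emitted.
- cust_id=6: 3 matching b row(s), so 3 row(s) emitted.
- cust_id=6: 3 matching b row(s), so 3 row(s) emitted.
- cust_id=8: 2 matching b row(s), so 2 row(s) emitted.
- cust_id=NULL: no matching b row, dropped.
- cust_id=5: 1 matching b row(s), so 1 row(s) emitted.
Total: 15 rows.

15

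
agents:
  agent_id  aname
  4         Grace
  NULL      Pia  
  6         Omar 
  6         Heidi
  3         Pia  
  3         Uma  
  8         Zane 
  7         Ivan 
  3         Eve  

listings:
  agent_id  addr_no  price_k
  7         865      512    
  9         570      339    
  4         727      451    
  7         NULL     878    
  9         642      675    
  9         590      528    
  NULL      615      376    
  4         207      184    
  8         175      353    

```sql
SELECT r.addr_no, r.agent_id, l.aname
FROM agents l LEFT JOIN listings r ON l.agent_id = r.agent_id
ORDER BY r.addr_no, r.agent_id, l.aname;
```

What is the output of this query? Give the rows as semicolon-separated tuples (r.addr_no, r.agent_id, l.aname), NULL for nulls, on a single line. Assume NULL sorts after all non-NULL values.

LEFT JOIN keeps every row from `agents`; unmatched rows get NULL for `listings`'s columns.
Matching on l.agent_id = r.agent_id. A NULL in a compared column never satisfies the condition.
Matched pairs: 5; unmatched l rows kept: 6.

(175, 8, Zane); (207, 4, Grace); (727, 4, Grace); (865, 7, Ivan); (NULL, 7, Ivan); (NULL, NULL, Eve); (NULL, NULL, Heidi); (NULL, NULL, Omar); (NULL, NULL, Pia); (NULL, NULL, Pia); (NULL, NULL, Uma)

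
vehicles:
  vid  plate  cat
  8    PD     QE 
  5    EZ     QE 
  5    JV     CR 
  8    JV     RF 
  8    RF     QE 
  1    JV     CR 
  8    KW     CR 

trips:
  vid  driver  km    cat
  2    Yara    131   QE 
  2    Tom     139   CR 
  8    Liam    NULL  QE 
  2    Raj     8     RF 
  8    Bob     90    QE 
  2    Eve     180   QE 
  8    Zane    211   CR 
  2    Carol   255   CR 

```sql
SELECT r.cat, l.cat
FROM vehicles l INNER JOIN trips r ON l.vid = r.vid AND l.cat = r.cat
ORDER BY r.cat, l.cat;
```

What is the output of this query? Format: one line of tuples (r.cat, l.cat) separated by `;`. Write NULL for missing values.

(CR, CR); (QE, QE); (QE, QE); (QE, QE); (QE, QE)

INNER JOIN keeps only pairs where the ON condition holds.
Matching on l.vid = r.vid AND l.cat = r.cat.
- l (vid=8, cat=QE) pairs with 2 row(s) of r.
- l (vid=5, cat=QE) has no partner → excluded.
- l (vid=5, cat=CR) has no partner → excluded.
- l (vid=8, cat=RF) has no partner → excluded.
- l (vid=8, cat=QE) pairs with 2 row(s) of r.
- l (vid=1, cat=CR) has no partner → excluded.
- l (vid=8, cat=CR) pairs with 1 row(s) of r.
After projecting and ordering:
r.cat | l.cat
CR | CR
QE | QE
QE | QE
QE | QE
QE | QE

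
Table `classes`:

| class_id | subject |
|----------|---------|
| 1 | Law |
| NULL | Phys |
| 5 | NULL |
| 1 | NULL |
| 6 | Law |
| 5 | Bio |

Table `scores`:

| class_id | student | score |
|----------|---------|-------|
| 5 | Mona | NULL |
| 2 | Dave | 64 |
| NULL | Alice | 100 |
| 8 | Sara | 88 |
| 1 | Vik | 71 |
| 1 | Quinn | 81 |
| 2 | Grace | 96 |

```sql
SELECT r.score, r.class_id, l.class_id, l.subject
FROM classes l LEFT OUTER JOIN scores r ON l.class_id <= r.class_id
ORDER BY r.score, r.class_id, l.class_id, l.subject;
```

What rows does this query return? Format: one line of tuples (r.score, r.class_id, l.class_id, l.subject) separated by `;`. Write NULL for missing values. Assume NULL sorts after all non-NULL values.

LEFT JOIN keeps every row from `classes`; unmatched rows get NULL for `scores`'s columns.
Matching on l.class_id <= r.class_id. A NULL in a compared column never satisfies the condition.
Matched pairs: 17; unmatched l rows kept: 1.

(64, 2, 1, Law); (64, 2, 1, NULL); (71, 1, 1, Law); (71, 1, 1, NULL); (81, 1, 1, Law); (81, 1, 1, NULL); (88, 8, 1, Law); (88, 8, 1, NULL); (88, 8, 5, Bio); (88, 8, 5, NULL); (88, 8, 6, Law); (96, 2, 1, Law); (96, 2, 1, NULL); (NULL, 5, 1, Law); (NULL, 5, 1, NULL); (NULL, 5, 5, Bio); (NULL, 5, 5, NULL); (NULL, NULL, NULL, Phys)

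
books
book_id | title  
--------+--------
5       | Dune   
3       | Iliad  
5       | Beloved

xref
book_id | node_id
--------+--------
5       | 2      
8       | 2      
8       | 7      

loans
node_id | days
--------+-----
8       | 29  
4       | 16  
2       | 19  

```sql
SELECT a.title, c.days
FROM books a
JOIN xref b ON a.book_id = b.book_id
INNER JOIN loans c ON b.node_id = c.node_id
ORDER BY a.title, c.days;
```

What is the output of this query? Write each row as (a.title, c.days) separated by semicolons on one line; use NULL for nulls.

Joins associate left-to-right: books INNER JOIN xref on book_id gives 2 intermediate row(s).
Then INNER JOIN `loans c` on node_id: keep only rows whose b.node_id appears in c.

(Beloved, 19); (Dune, 19)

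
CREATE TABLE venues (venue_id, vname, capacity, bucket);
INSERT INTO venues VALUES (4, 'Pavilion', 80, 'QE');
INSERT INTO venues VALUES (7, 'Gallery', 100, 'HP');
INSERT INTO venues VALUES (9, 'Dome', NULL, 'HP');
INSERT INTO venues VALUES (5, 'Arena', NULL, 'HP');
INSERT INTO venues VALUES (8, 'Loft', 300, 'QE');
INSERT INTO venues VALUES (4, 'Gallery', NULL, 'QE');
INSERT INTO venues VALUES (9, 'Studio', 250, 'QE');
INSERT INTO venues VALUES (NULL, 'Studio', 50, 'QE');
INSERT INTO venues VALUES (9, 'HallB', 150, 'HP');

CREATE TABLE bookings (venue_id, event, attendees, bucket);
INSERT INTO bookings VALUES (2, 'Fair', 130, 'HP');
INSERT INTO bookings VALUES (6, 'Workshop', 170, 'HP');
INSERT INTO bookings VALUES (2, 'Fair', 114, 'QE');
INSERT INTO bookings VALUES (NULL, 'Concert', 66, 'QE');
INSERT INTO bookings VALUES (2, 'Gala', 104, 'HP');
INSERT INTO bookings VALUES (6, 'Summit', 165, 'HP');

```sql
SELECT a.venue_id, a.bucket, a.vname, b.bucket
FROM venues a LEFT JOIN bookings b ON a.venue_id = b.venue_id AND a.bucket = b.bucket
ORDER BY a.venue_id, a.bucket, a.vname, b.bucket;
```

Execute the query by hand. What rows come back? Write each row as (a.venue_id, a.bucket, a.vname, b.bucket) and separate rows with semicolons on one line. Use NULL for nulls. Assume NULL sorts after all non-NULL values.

(4, QE, Gallery, NULL); (4, QE, Pavilion, NULL); (5, HP, Arena, NULL); (7, HP, Gallery, NULL); (8, QE, Loft, NULL); (9, HP, Dome, NULL); (9, HP, HallB, NULL); (9, QE, Studio, NULL); (NULL, QE, Studio, NULL)

LEFT JOIN keeps every row from `venues`; unmatched rows get NULL for `bookings`'s columns.
Matching on a.venue_id = b.venue_id AND a.bucket = b.bucket. A NULL in a compared column never satisfies the condition.
Matched pairs: 0; unmatched a rows kept: 9.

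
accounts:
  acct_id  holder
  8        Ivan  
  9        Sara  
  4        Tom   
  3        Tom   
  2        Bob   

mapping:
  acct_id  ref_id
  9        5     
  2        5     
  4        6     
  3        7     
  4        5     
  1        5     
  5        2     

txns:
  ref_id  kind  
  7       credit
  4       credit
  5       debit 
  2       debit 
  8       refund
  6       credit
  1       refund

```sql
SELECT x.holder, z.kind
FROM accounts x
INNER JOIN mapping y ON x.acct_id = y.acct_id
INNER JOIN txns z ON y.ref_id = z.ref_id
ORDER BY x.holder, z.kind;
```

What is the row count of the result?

5

Evaluate left to right. First `accounts x INNER JOIN mapping y` on acct_id: 5 row(s).
Then INNER JOIN `txns z` on ref_id: keep only rows whose y.ref_id appears in z.
Result: 5 row(s).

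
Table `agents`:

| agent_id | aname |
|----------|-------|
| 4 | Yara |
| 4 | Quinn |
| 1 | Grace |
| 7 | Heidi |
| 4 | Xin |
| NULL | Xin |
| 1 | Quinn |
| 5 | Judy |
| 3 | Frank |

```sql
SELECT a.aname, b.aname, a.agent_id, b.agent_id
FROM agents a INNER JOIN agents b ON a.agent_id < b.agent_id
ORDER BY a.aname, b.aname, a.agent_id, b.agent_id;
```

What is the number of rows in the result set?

INNER JOIN keeps only pairs where the ON condition holds.
Matching on a.agent_id < b.agent_id. A NULL in a compared column never satisfies the condition.
Matched pairs: 24.
Total: 24 rows.

24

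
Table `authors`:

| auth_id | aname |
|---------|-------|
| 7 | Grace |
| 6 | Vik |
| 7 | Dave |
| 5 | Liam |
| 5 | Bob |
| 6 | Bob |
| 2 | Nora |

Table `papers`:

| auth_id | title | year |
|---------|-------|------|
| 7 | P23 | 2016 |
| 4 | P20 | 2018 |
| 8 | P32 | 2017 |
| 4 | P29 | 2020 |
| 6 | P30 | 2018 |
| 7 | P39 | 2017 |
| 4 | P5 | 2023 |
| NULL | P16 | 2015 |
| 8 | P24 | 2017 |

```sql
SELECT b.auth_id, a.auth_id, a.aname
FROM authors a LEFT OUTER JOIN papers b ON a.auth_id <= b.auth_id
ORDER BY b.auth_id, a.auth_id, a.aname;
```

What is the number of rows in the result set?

LEFT JOIN keeps every row from `authors`; unmatched rows get NULL for `papers`'s columns.
Matching on a.auth_id <= b.auth_id. A NULL in a compared column never satisfies the condition.
- a row (auth_id=7): matches 4 b row(s) → 4 output row(s).
- a row (auth_id=6): matches 5 b row(s) → 5 output row(s).
- a row (auth_id=7): matches 4 b row(s) → 4 output row(s).
- a row (auth_id=5): matches 5 b row(s) → 5 output row(s).
- a row (auth_id=5): matches 5 b row(s) → 5 output row(s).
- a row (auth_id=6): matches 5 b row(s) → 5 output row(s).
- a row (auth_id=2): matches 8 b row(s) → 8 output row(s).
Total: 36 rows.

36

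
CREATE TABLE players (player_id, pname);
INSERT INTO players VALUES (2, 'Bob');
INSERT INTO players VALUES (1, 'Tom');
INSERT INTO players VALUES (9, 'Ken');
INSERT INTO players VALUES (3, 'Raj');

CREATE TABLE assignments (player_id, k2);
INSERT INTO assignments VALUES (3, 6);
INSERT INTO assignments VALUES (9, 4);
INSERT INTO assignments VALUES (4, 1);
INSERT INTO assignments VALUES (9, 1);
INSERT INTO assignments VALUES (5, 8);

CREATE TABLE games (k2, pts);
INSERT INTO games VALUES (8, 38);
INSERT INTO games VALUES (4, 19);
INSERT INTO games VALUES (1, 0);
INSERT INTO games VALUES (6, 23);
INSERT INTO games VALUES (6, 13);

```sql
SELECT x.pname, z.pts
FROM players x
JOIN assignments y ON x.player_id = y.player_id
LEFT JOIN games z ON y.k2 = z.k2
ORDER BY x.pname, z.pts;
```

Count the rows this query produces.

Step 1 — x INNER JOIN y on player_id → 3 row(s).
Then LEFT JOIN `games z` on k2: each of those 3 rows is kept; rows whose y.k2 has no match in z get NULL for z's columns.
Result: 4 row(s).

4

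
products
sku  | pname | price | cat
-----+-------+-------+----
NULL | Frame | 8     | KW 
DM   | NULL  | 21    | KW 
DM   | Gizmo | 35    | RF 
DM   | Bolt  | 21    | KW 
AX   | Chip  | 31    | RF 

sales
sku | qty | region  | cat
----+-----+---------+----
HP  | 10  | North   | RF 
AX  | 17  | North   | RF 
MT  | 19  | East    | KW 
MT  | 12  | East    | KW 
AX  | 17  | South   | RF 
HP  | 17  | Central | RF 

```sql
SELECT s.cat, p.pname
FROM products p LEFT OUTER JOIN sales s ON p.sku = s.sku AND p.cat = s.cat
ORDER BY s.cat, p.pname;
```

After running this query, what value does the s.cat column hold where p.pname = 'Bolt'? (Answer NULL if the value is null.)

LEFT JOIN keeps every row from `products`; unmatched rows get NULL for `sales`'s columns.
Matching on p.sku = s.sku AND p.cat = s.cat. A NULL in a compared column never satisfies the condition.
- p (sku=NULL, cat=KW) has no partner → padded with NULL.
- p (sku=DM, cat=KW) has no partner → padded with NULL.
- p (sku=DM, cat=RF) has no partner → padded with NULL.
- p (sku=DM, cat=KW) has no partner → padded with NULL.
- p (sku=AX, cat=RF) pairs with 2 row(s) of s.

NULL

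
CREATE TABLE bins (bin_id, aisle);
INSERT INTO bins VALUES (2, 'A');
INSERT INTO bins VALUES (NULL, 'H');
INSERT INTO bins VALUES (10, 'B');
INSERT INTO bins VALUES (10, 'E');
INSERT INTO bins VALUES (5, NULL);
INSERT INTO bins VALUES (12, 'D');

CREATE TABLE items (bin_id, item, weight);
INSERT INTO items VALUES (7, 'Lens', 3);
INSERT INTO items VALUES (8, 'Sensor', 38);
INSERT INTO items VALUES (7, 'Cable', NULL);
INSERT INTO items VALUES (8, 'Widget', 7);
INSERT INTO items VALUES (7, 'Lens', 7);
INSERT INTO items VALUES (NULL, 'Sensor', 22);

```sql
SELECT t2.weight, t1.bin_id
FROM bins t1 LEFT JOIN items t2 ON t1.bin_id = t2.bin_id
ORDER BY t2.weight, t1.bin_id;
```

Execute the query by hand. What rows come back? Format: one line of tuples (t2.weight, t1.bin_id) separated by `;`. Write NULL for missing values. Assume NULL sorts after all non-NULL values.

(NULL, 2); (NULL, 5); (NULL, 10); (NULL, 10); (NULL, 12); (NULL, NULL)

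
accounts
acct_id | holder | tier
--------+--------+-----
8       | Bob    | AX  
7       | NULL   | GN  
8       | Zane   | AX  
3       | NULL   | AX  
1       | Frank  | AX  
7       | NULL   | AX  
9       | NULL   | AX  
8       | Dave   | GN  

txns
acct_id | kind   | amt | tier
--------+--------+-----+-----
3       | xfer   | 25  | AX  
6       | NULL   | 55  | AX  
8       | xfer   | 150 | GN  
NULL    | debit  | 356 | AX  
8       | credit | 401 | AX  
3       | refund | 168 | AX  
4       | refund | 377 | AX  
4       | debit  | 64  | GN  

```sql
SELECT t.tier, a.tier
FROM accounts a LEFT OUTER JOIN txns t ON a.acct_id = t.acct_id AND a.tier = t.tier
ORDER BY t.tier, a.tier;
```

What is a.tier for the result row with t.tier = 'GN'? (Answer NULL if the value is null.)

LEFT JOIN keeps every row from `accounts`; unmatched rows get NULL for `txns`'s columns.
Matching on a.acct_id = t.acct_id AND a.tier = t.tier. A NULL in a compared column never satisfies the condition.
- a[0] acct_id=8, tier=AX → 1 match(es) in t → 1 row(s).
- a[1] acct_id=7, tier=GN → no match; kept with NULLs on the t side.
- a[2] acct_id=8, tier=AX → 1 match(es) in t → 1 row(s).
- a[3] acct_id=3, tier=AX → 2 match(es) in t → 2 row(s).
- a[4] acct_id=1, tier=AX → no match; kept with NULLs on the t side.
- a[5] acct_id=7, tier=AX → no match; kept with NULLs on the t side.
- a[6] acct_id=9, tier=AX → no match; kept with NULLs on the t side.
- a[7] acct_id=8, tier=GN → 1 match(es) in t → 1 row(s).

GN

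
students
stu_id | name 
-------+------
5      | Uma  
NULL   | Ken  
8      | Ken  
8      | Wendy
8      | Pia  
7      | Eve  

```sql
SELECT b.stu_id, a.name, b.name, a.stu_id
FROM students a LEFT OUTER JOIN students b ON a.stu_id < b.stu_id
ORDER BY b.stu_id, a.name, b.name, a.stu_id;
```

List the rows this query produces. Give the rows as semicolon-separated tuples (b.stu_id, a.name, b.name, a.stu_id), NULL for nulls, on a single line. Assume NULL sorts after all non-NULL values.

LEFT JOIN keeps every row from `students a`; unmatched rows get NULL for `students b`'s columns.
Matching on a.stu_id < b.stu_id. A NULL in a compared column never satisfies the condition.
Matched pairs: 7; unmatched a rows kept: 4.

(7, Uma, Eve, 5); (8, Eve, Ken, 7); (8, Eve, Pia, 7); (8, Eve, Wendy, 7); (8, Uma, Ken, 5); (8, Uma, Pia, 5); (8, Uma, Wendy, 5); (NULL, Ken, NULL, 8); (NULL, Ken, NULL, NULL); (NULL, Pia, NULL, 8); (NULL, Wendy, NULL, 8)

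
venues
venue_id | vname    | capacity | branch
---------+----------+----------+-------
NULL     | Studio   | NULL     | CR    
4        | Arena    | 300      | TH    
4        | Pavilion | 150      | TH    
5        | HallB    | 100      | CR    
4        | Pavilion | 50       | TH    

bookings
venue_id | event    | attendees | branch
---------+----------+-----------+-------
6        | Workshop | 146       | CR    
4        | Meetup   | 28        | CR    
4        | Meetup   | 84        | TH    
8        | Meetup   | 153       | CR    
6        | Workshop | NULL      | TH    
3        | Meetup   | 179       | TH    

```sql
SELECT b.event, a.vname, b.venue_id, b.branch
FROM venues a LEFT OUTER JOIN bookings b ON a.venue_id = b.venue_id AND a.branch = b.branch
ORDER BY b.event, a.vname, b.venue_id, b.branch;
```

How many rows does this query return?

5

LEFT JOIN keeps every row from `venues`; unmatched rows get NULL for `bookings`'s columns.
Matching on a.venue_id = b.venue_id AND a.branch = b.branch. A NULL in a compared column never satisfies the condition.
Matched pairs: 3; unmatched a rows kept: 2.
Total: 3 matched + 2 padded = 5 rows.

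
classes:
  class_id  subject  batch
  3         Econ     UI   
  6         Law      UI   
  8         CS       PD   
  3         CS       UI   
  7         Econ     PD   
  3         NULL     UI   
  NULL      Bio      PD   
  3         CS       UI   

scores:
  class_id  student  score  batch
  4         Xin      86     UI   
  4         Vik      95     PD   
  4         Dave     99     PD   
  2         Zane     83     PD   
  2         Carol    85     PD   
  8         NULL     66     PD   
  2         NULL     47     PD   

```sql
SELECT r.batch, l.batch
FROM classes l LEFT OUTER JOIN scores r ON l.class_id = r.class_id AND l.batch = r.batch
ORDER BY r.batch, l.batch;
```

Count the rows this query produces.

8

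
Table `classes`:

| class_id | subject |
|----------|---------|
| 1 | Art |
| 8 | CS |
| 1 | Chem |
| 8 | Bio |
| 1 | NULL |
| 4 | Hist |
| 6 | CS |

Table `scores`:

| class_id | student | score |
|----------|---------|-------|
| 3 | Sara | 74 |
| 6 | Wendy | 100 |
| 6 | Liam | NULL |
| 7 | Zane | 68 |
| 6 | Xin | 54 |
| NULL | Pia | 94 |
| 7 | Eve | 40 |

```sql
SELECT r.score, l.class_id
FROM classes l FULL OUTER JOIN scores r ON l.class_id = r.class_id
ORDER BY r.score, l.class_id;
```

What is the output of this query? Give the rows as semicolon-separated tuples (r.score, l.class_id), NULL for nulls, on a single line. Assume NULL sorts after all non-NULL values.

(40, NULL); (54, 6); (68, NULL); (74, NULL); (94, NULL); (100, 6); (NULL, 1); (NULL, 1); (NULL, 1); (NULL, 4); (NULL, 6); (NULL, 8); (NULL, 8)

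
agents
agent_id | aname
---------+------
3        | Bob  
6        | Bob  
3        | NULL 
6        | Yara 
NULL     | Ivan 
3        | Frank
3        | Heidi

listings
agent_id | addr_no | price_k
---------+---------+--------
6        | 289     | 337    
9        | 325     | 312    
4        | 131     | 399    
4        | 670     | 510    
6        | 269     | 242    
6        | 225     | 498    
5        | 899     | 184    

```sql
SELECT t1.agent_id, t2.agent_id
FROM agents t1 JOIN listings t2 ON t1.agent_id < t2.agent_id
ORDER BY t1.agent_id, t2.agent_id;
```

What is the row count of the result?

INNER JOIN keeps only pairs where the ON condition holds.
Matching on t1.agent_id < t2.agent_id. A NULL in a compared column never satisfies the condition.
- t1[0] agent_id=3 → 7 match(es) in t2 → 7 row(s).
- t1[1] agent_id=6 → 1 match(es) in t2 → 1 row(s).
- t1[2] agent_id=3 → 7 match(es) in t2 → 7 row(s).
- t1[3] agent_id=6 → 1 match(es) in t2 → 1 row(s).
- t1[4] agent_id=NULL → no match; dropped.
- t1[5] agent_id=3 → 7 match(es) in t2 → 7 row(s).
- t1[6] agent_id=3 → 7 match(es) in t2 → 7 row(s).
Total: 30 rows.

30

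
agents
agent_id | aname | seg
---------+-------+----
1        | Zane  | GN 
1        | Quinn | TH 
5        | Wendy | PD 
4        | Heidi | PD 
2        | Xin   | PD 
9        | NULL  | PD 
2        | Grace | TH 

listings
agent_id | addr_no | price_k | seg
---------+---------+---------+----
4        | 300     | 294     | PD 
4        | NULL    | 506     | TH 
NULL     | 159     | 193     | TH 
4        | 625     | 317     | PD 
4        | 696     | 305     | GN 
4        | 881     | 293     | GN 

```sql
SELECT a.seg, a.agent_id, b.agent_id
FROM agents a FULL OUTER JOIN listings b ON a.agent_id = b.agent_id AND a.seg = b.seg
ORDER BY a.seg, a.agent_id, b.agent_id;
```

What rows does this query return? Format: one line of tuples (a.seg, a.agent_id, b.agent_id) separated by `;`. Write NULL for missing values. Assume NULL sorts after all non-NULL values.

FULL OUTER JOIN keeps every row from both sides; unmatched rows get NULL for the other side's columns.
Matching on a.agent_id = b.agent_id AND a.seg = b.seg. A NULL in a compared column never satisfies the condition.
- agent_id=1, seg=GN: no b row matches, row kept with b columns NULL.
- agent_id=1, seg=TH: no b row matches, row kept with b columns NULL.
- agent_id=5, seg=PD: no b row matches, row kept with b columns NULL.
- agent_id=4, seg=PD: 2 matching b row(s), so 2 row(s) emitted.
- agent_id=2, seg=PD: no b row matches, row kept with b columns NULL.
- agent_id=9, seg=PD: no b row matches, row kept with b columns NULL.
- agent_id=2, seg=TH: no b row matches, row kept with b columns NULL.
- plus 4 unmatched b row(s), each kept with NULL a columns.

(GN, 1, NULL); (PD, 2, NULL); (PD, 4, 4); (PD, 4, 4); (PD, 5, NULL); (PD, 9, NULL); (TH, 1, NULL); (TH, 2, NULL); (NULL, NULL, 4); (NULL, NULL, 4); (NULL, NULL, 4); (NULL, NULL, NULL)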